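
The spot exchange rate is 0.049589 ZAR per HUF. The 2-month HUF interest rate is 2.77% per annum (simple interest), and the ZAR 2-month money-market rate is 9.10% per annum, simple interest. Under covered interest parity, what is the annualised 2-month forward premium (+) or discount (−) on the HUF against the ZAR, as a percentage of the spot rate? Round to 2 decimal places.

+6.30%

T = 2/12 years.
No-arbitrage forward: 0.049589 × 1.0151667 / 1.0046167 = 0.050109760 ZAR/HUF.
Annualised premium = (F − S)/S × (1/T) = (0.050109760 − 0.049589)/0.049589 ÷ (2/12) = 6.30%.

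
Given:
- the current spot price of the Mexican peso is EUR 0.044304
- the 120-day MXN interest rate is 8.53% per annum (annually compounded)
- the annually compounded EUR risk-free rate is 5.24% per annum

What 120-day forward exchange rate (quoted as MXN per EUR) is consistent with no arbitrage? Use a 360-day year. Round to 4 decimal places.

T = 120/360 years.
EUR accumulates by (1 + 0.0524)^(120/360) = 1.01717016.
MXN growth factor: (1 + 0.0853)^(120/360) = 1.02766114.
Forward (EUR per MXN) = 0.044304 × 1.01717016 / 1.02766114 = 0.043851718.
Invert for MXN per EUR: 1 / 0.043851718 = 22.8041.

22.8041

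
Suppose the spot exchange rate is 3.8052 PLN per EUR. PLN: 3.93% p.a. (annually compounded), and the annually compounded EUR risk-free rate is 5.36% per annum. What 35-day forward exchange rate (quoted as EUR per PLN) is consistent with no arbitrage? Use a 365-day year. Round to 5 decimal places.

0.26314

T = 35/365 years.
PLN accumulates by (1 + 0.0393)^(35/365) = 1.0037032.
EUR accumulates by (1 + 0.0536)^(35/365) = 1.0050193.
Forward (PLN per EUR) = 3.8052 × 1.0037032 / 1.0050193 = 3.800217.
Invert for EUR per PLN: 1 / 3.800217 = 0.26314.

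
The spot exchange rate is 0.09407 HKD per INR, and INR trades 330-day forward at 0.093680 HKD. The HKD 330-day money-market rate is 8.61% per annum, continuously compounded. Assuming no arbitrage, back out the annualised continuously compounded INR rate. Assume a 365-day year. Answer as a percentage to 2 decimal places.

T = 330/365 years.
By CIP, F/S equals the HKD-to-INR growth ratio: 0.09368/0.09407 = 0.9958542.
HKD growth factor: e^(0.0861×330/365) = 1.0809538.
Hence g_INR = 1.0854539.
Take logs: ln 1.0854539 / (330/365) = 0.090695, so 9.07%.

9.07%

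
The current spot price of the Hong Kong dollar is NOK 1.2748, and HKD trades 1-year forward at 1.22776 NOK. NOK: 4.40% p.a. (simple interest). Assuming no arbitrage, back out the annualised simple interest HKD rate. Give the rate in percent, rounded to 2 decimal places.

8.40%

T = 1 year.
F/S = 1.22776/1.2748 = 0.9631001 = (growth of NOK) / (growth of HKD).
The NOK side grows by 1 + 0.0440×1 = 1.044000.
Hence g_HKD = 1.0839995.
(1.0839995 − 1)/T = 0.084000, i.e. 8.40%.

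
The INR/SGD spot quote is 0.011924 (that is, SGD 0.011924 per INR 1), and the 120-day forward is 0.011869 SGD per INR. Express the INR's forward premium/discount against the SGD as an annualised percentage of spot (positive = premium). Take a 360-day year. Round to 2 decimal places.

-1.38%

T = 120/360 years.
Period premium: (0.011869 − 0.011924)/0.011924 = -0.0046125.
×(1/T) gives -1.38% p.a.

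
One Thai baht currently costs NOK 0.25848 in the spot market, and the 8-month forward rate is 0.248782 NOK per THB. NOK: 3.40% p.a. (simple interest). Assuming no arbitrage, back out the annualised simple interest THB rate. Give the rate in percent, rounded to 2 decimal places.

9.38%

T = 8/12 years.
CIP gives F = S · g_NOK/g_THB, so g_NOK/g_THB = 0.248782/0.25848 = 0.9624807.
The NOK side grows by 1 + 0.0340×8/12 = 1.0226667.
Hence g_THB = 1.0625322.
(1.0625322 − 1)/T = 0.093798, i.e. 9.38%.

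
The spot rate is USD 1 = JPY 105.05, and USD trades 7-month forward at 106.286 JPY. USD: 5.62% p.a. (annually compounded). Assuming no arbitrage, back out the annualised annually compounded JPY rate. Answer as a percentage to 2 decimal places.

7.76%

T = 7/12 years.
CIP gives F = S · g_JPY/g_USD, so g_JPY/g_USD = 106.286/105.05 = 1.0117658.
USD growth factor: (1 + 0.0562)^(7/12) = 1.0324093.
Hence g_JPY = 1.0445564.
r = 1.0445564^(12/7) − 1 = 0.077593 → 7.76%.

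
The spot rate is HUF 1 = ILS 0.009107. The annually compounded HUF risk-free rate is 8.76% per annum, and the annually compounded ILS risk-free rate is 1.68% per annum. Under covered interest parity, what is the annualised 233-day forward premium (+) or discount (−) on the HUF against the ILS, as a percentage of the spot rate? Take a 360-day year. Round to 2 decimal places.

T = 233/360 years.
F = S · g_ILS/g_HUF = 0.009107 × 1.0108414/1.0558535 = 0.008718759.
Annualised premium = (F − S)/S × (1/T) = (0.008718759 − 0.009107)/0.009107 ÷ (233/360) = -6.59%.

-6.59%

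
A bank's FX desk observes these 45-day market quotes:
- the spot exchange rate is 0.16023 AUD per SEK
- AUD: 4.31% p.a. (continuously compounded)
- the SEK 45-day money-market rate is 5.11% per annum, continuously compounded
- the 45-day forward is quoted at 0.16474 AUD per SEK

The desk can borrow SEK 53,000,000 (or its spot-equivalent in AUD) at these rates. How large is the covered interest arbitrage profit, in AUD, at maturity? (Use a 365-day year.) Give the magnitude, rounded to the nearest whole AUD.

T = 45/365 years.
Keep in SEK, deliver into the forward: 53,000,000·1.006319887·0.16474 = AUD 8,786,400.32.
Swap to AUD now, deposit: 53,000,000·0.16023·1.005327841 = AUD 8,537,435.04.
The quoted forward overvalues SEK, so borrow AUD, buy SEK at spot, deposit the SEK at 5.11%, and sell the proceeds forward at 0.16474.
The gap between the two covered legs is AUD 248,965.

AUD 248,965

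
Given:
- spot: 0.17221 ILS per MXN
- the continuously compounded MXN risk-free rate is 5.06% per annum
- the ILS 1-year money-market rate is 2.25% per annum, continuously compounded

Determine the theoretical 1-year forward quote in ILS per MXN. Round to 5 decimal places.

0.16744

T = 1 year.
ILS growth factor: e^(0.0225×1) = 1.022755.
MXN growth factor: e^(0.0506×1) = 1.051902.
Forward (ILS per MXN) = 0.17221 × 1.022755 / 1.051902 = 0.1674383.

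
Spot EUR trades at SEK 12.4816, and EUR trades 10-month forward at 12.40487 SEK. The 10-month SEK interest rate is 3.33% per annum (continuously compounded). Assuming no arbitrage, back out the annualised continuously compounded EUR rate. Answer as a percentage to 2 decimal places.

4.07%

T = 10/12 years.
By CIP, F/S equals the SEK-to-EUR growth ratio: 12.40487/12.4816 = 0.9938526.
SEK growth factor: e^(0.0333×10/12) = 1.0281386.
That pins the EUR growth at 1.0344981.
Take logs: ln 1.0344981 / (10/12) = 0.040700, so 4.07%.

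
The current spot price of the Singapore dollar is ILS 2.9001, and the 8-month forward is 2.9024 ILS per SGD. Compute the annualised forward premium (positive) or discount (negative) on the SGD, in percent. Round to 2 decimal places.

+0.12%

T = 8/12 years.
(F − S)/S = (2.9024 − 2.9001)/2.9001 = 0.0007931.
Per annum: 0.0007931 / (8/12) = 0.001190 = 0.12%.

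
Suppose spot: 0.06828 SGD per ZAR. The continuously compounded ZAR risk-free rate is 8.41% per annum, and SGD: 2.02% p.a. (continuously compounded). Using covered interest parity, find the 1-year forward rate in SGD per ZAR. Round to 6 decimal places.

0.064053

T = 1 year.
Growth of 1 SGD over T: e^(0.0202×1) = 1.0204054.
ZAR accumulates by e^(0.0841×1) = 1.0877377.
So F = 0.06828 × 1.0204054 / 1.0877377 = 0.06405338 (SGD/ZAR).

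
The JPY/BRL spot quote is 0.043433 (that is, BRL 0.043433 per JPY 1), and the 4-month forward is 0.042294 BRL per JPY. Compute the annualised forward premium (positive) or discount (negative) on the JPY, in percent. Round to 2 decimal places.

-7.87%

T = 4/12 years.
JPY trades forward at -2.62243% vs spot over the period.
×(1/T) gives -7.87% p.a.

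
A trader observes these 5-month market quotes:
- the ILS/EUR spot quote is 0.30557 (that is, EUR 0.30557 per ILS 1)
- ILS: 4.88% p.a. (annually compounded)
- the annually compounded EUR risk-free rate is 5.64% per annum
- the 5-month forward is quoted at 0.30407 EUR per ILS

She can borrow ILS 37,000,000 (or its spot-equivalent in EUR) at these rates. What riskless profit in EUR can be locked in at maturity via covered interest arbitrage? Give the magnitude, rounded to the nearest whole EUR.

T = 5/12 years.
Invest the ILS and cover forward: 37,000,000 × 1.0200511492 × 0.30407 = EUR 11,476,177.26.
Convert at spot and invest in EUR: 37,000,000 × 0.30557 × 1.0231245291 = EUR 11,567,538.01.
The quoted forward undervalues ILS, so borrow ILS, convert to EUR at spot, deposit the EUR at 5.64%, and buy ILS forward at 0.30407 to cover the loan.
Profit = 11,567,538.01 − 11,476,177.26 = EUR 91,361.

EUR 91,361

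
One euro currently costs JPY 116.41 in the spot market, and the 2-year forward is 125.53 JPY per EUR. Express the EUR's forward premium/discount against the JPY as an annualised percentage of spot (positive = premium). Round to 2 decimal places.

+3.92%

T = 2 years.
EUR trades forward at +7.83438% vs spot over the period.
Per annum: 0.0783438 / 2 = 0.039172 = 3.92%.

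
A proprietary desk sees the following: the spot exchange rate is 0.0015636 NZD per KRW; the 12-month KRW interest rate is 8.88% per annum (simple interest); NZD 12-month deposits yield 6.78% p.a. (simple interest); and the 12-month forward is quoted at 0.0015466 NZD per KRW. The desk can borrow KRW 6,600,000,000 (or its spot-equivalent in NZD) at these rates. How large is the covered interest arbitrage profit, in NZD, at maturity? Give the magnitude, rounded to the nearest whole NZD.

T = 1 year.
Invest the KRW and cover forward: 6,600,000,000 × 1.088800 × 0.0015466 = NZD 11,113,991.33.
Convert at spot and invest in NZD: 6,600,000,000 × 0.0015636 × 1.067800 = NZD 11,019,439.73.
The quoted forward overvalues KRW, so borrow NZD, buy KRW at spot, deposit the KRW at 8.88%, and sell the proceeds forward at 0.0015466.
Arbitrage profit = |11,113,991.33 − 11,019,439.73| = NZD 94,552.

NZD 94,552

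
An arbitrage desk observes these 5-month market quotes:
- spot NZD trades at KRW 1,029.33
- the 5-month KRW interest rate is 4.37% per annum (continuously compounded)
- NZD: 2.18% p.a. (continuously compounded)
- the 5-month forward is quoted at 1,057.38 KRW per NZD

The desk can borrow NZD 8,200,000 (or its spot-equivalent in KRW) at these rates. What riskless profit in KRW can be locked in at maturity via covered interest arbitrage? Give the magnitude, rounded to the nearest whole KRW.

T = 5/12 years.
Route A — deposit NZD, sell forward: 8,200,000 × 1.009124711996 × 1057.38 = KRW 8,749,631,961.36.
Route B — convert at spot, deposit KRW: 8,200,000 × 1029.33 × 1.018375115774 = KRW 8,595,601,274.94.
The quoted forward overvalues NZD, so borrow KRW, buy NZD at spot, deposit the NZD at 2.18%, and sell the proceeds forward at 1,057.38.
Arbitrage profit = |8,749,631,961.36 − 8,595,601,274.94| = KRW 154,030,686.

KRW 154,030,686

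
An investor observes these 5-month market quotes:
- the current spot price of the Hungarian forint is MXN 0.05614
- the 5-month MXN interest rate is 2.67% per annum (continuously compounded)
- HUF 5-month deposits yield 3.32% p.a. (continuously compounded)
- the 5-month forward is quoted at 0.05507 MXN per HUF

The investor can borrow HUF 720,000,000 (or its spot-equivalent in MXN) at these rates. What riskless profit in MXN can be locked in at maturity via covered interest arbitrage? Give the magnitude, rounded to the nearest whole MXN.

MXN 670,284

T = 5/12 years.
Route A — deposit HUF, sell forward: 720,000,000 × 1.0139294566 × 0.05507 = MXN 40,202,708.53.
Route B — convert at spot, deposit MXN: 720,000,000 × 0.05614 × 1.0111871129 = MXN 40,872,992.05.
The quoted forward undervalues HUF, so borrow HUF, convert to MXN at spot, deposit the MXN at 2.67%, and buy HUF forward at 0.05507 to cover the loan.
The gap between the two covered legs is MXN 670,284.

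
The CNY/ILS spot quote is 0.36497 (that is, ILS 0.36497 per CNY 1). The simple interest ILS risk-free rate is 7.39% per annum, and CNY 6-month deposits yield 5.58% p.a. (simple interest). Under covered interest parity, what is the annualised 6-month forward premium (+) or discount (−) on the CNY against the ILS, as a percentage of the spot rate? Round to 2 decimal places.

T = 6/12 years.
No-arbitrage forward: 0.36497 × 1.036950 / 1.027900 = 0.36818333 ILS/CNY.
Annualised premium = (F − S)/S × (1/T) = (0.36818333 − 0.36497)/0.36497 ÷ (6/12) = 1.76%.

+1.76%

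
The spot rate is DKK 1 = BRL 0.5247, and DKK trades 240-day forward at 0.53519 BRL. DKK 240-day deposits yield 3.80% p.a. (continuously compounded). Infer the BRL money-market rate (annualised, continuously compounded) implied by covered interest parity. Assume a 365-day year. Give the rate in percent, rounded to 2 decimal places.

6.81%

T = 240/365 years.
F/S = 0.53519/0.5247 = 1.0199924 = (growth of BRL) / (growth of DKK).
The DKK side grows by e^(0.0380×240/365) = 1.0253011.
Hence g_BRL = 1.0457993.
r = ln(1.0457993)/(240/365) = 0.068105 → 6.81%.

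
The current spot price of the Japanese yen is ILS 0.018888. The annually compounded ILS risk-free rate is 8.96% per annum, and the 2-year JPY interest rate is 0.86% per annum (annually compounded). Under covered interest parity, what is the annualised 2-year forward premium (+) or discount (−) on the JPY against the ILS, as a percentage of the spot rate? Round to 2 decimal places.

+8.35%

T = 2 years.
No-arbitrage forward: 0.018888 × 1.1872282 / 1.017274 = 0.022043585 ILS/JPY.
(F − S)/S ÷ T = (0.022043585 − 0.018888)/0.018888/2 = 0.083534 → 8.35%.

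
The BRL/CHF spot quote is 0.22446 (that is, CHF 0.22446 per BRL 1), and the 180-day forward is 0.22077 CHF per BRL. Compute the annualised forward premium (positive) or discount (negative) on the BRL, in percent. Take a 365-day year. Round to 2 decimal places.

T = 180/365 years.
Period premium: (0.22077 − 0.22446)/0.22446 = -0.0164395.
Annualise by dividing by T: -0.0164395 / (180/365) = -0.033336 → -3.33%.

-3.33%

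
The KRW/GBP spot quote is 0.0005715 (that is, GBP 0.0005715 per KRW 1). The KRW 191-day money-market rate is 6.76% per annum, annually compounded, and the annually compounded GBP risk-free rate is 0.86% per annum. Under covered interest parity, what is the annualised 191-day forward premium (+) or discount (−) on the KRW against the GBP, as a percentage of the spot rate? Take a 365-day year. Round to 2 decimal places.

T = 191/365 years.
CIP forward (GBP per KRW) = 0.0005715 × 1.0044911/1.0348225 = 0.0005547489.
(F − S)/S ÷ T = (0.0005547489 − 0.0005715)/0.0005715/(191/365) = -0.056013 → -5.60%.

-5.60%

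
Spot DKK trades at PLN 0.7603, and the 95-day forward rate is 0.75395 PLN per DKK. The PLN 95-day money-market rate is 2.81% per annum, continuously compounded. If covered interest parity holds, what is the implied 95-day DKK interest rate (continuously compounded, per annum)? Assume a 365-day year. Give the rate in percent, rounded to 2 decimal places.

T = 95/365 years.
By CIP, F/S equals the PLN-to-DKK growth ratio: 0.75395/0.7603 = 0.9916480.
The PLN side grows by e^(0.0281×95/365) = 1.0073405.
That pins the DKK growth at 1.0158247.
r = ln(1.0158247)/(95/365) = 0.060324 → 6.03%.

6.03%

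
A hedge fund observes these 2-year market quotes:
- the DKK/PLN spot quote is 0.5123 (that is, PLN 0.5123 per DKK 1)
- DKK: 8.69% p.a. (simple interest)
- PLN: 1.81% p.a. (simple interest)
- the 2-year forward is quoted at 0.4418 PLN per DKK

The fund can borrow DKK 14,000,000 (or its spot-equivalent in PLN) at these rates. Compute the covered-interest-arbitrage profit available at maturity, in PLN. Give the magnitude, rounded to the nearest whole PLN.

PLN 171,646

T = 2 years.
Keep in DKK, deliver into the forward: 14,000,000·1.173800·0.4418 = PLN 7,260,187.76.
Swap to PLN now, deposit: 14,000,000·0.5123·1.036200 = PLN 7,431,833.64.
The quoted forward undervalues DKK, so borrow DKK, convert to PLN at spot, deposit the PLN at 1.81%, and buy DKK forward at 0.4418 to cover the loan.
The gap between the two covered legs is PLN 171,646.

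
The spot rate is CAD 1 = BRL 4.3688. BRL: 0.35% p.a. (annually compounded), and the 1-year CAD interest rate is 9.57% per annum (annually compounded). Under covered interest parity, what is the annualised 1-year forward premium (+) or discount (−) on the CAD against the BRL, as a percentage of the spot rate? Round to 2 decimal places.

-8.41%

T = 1 year.
No-arbitrage forward: 4.3688 × 1.003500 / 1.095700 = 4.0011781 BRL/CAD.
(F − S)/S ÷ T = (4.0011781 − 4.3688)/4.3688/1 = -0.084147 → -8.41%.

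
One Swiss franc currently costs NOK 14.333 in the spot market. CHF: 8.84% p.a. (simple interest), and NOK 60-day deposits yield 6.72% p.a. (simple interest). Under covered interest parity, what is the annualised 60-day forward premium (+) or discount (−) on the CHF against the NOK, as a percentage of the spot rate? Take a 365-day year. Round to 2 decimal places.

T = 60/365 years.
No-arbitrage forward: 14.333 × 1.0110466 / 1.0145315 = 14.283766 NOK/CHF.
Annualised premium = (F − S)/S × (1/T) = (14.283766 − 14.333)/14.333 ÷ (60/365) = -2.09%.

-2.09%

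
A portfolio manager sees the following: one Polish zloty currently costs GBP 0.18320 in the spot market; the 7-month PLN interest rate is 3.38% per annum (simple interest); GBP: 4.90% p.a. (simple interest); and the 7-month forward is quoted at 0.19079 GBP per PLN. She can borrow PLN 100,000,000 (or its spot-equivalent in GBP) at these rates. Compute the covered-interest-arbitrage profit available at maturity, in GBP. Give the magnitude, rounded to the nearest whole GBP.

GBP 611,528

T = 7/12 years.
Route A — deposit PLN, sell forward: 100,000,000 × 1.0197166667 × 0.19079 = GBP 19,455,174.28.
Route B — convert at spot, deposit GBP: 100,000,000 × 0.18320 × 1.0285833333 = GBP 18,843,646.67.
The quoted forward overvalues PLN, so borrow GBP, buy PLN at spot, deposit the PLN at 3.38%, and sell the proceeds forward at 0.19079.
Arbitrage profit = |19,455,174.28 − 18,843,646.67| = GBP 611,528.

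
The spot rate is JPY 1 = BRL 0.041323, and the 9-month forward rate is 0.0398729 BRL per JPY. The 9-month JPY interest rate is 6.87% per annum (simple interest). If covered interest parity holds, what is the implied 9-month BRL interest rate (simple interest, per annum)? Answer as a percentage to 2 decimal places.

T = 9/12 years.
F/S = 0.0398729/0.041323 = 0.9649082 = (growth of BRL) / (growth of JPY).
The JPY side grows by 1 + 0.0687×9/12 = 1.051525.
So the BRL growth factor = 1.0146251.
r = (1.0146251 − 1)/(9/12) = 0.019500 → 1.95%.

1.95%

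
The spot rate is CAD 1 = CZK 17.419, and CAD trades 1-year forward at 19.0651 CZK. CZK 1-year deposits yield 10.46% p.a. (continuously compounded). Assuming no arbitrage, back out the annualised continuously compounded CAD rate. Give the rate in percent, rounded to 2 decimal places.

T = 1 year.
F/S = 19.0651/17.419 = 1.0945003 = (growth of CZK) / (growth of CAD).
CZK growth factor: e^(0.1046×1) = 1.1102664.
So the CAD growth factor = 1.0144048.
Take logs: ln 1.0144048 / 1 = 0.014302, so 1.43%.

1.43%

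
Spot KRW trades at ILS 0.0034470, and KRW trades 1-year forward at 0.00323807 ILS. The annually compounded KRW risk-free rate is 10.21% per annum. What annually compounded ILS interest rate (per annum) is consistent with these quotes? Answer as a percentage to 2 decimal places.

T = 1 year.
CIP gives F = S · g_ILS/g_KRW, so g_ILS/g_KRW = 0.00323807/0.003447 = 0.9393879.
KRW growth factor: (1 + 0.1021)^1 = 1.102100.
That pins the ILS growth at 1.0352994.
r = 1.0352994^(1/1) − 1 = 0.035299 → 3.53%.

3.53%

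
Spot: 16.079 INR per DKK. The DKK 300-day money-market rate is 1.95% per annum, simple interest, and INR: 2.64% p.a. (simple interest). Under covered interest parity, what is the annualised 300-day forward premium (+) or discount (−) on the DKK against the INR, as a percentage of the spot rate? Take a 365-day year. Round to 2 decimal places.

+0.68%

T = 300/365 years.
No-arbitrage forward: 16.079 × 1.0216986 / 1.0160274 = 16.168749 INR/DKK.
(F − S)/S ÷ T = (16.168749 − 16.079)/16.079/(300/365) = 0.006791 → 0.68%.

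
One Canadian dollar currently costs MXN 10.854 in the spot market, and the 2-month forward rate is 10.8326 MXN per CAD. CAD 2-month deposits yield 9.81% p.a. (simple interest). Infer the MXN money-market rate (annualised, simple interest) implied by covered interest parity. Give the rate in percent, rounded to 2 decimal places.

8.61%

T = 2/12 years.
CIP gives F = S · g_MXN/g_CAD, so g_MXN/g_CAD = 10.8326/10.854 = 0.9980284.
CAD growth factor: 1 + 0.0981×2/12 = 1.016350.
That pins the MXN growth at 1.0143462.
(1.0143462 − 1)/T = 0.086077, i.e. 8.61%.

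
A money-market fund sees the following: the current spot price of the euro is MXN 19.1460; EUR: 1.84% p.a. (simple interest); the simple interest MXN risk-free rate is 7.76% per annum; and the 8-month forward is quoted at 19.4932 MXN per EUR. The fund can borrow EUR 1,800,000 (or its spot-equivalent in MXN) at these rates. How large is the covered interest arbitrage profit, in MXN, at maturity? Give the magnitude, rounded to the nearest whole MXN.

MXN 727,506

T = 8/12 years.
Keep in EUR, deliver into the forward: 1,800,000·1.0122666667·19.4932 = MXN 35,518,169.86.
Swap to MXN now, deposit: 1,800,000·19.1460·1.0517333333 = MXN 36,245,675.52.
The quoted forward undervalues EUR, so borrow EUR, convert to MXN at spot, deposit the MXN at 7.76%, and buy EUR forward at 19.4932 to cover the loan.
The gap between the two covered legs is MXN 727,506.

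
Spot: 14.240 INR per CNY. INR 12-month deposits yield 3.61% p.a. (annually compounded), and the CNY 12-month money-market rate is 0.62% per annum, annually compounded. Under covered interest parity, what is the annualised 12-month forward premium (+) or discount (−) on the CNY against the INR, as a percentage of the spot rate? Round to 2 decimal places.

+2.97%

T = 1 year.
CIP forward (INR per CNY) = 14.24 × 1.036100/1.006200 = 14.663152.
Annualised premium = (F − S)/S × (1/T) = (14.663152 − 14.24)/14.24 ÷ 1 = 2.97%.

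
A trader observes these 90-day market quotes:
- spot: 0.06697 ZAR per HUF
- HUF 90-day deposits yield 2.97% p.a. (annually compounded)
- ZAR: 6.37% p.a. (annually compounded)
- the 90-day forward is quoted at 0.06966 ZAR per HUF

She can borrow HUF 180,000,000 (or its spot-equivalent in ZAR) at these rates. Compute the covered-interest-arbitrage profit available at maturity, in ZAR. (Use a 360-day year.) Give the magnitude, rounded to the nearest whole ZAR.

ZAR 388,734

T = 90/360 years.
Keep in HUF, deliver into the forward: 180,000,000·1.0073437082·0.06966 = ZAR 12,630,881.29.
Swap to ZAR now, deposit: 180,000,000·0.06697·1.015558136 = ZAR 12,242,147.11.
The quoted forward overvalues HUF, so borrow ZAR, buy HUF at spot, deposit the HUF at 2.97%, and sell the proceeds forward at 0.06966.
Arbitrage profit = |12,630,881.29 − 12,242,147.11| = ZAR 388,734.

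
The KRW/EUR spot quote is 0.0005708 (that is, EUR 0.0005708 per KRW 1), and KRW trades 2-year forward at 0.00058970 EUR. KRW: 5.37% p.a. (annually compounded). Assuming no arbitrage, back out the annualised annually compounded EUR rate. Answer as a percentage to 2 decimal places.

T = 2 years.
F/S = 0.0005897/0.0005708 = 1.0331114 = (growth of EUR) / (growth of KRW).
The KRW side grows by (1 + 0.0537)^2 = 1.1102837.
That pins the EUR growth at 1.1470467.
Annualise: 1.1470467^(1/2) − 1 = 0.071003 = 7.10%.

7.10%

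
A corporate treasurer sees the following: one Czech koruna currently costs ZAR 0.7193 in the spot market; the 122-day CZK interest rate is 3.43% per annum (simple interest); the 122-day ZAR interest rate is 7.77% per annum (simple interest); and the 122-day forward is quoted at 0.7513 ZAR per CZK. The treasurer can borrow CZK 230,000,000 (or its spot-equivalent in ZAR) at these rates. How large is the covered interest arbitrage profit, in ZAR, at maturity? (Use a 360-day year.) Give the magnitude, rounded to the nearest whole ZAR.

T = 122/360 years.
Keep in CZK, deliver into the forward: 230,000,000·1.01162388889·0.7513 = ZAR 174,807,596.38.
Swap to ZAR now, deposit: 230,000,000·0.7193·1.02633166667 = ZAR 169,795,284.60.
The quoted forward overvalues CZK, so borrow ZAR, buy CZK at spot, deposit the CZK at 3.43%, and sell the proceeds forward at 0.7513.
Arbitrage profit = |174,807,596.38 − 169,795,284.60| = ZAR 5,012,312.

ZAR 5,012,312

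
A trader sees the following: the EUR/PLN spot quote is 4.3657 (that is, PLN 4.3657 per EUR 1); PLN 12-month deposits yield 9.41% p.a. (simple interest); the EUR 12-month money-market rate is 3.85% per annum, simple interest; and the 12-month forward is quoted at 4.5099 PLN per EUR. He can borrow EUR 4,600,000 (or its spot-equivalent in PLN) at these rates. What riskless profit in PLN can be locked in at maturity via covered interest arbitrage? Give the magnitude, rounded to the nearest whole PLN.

T = 1 year.
Keep in EUR, deliver into the forward: 4,600,000·1.038500·4.5099 = PLN 21,544,243.29.
Swap to PLN now, deposit: 4,600,000·4.3657·1.094100 = PLN 21,971,956.90.
The quoted forward undervalues EUR, so borrow EUR, convert to PLN at spot, deposit the PLN at 9.41%, and buy EUR forward at 4.5099 to cover the loan.
Profit = 21,971,956.90 − 21,544,243.29 = PLN 427,714.

PLN 427,714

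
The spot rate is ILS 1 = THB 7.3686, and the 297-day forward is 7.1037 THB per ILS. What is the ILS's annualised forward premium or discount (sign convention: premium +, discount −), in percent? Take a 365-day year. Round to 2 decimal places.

T = 297/365 years.
(F − S)/S = (7.1037 − 7.3686)/7.3686 = -0.0359498.
×(1/T) gives -4.42% p.a.

-4.42%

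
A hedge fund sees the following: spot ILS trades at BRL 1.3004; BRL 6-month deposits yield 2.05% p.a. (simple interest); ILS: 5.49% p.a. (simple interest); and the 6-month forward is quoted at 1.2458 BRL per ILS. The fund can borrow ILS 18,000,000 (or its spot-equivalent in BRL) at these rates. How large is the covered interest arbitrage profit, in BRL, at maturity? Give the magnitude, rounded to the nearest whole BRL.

T = 6/12 years.
Keep in ILS, deliver into the forward: 18,000,000·1.027450·1.2458 = BRL 23,039,949.78.
Swap to BRL now, deposit: 18,000,000·1.3004·1.010250 = BRL 23,647,123.80.
The quoted forward undervalues ILS, so borrow ILS, convert to BRL at spot, deposit the BRL at 2.05%, and buy ILS forward at 1.2458 to cover the loan.
Arbitrage profit = |23,039,949.78 − 23,647,123.80| = BRL 607,174.

BRL 607,174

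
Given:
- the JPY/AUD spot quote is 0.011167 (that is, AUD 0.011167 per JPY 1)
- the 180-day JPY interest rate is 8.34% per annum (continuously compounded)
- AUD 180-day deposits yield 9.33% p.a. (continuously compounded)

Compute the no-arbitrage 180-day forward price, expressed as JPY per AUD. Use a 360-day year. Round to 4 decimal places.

T = 180/360 years.
AUD growth factor: e^(0.0933×180/360) = 1.04775523.
JPY growth factor: e^(0.0834×180/360) = 1.04258166.
So F = 0.011167 × 1.04775523 / 1.04258166 = 0.011222414 (AUD/JPY).
Invert for JPY per AUD: 1 / 0.011222414 = 89.1074.

89.1074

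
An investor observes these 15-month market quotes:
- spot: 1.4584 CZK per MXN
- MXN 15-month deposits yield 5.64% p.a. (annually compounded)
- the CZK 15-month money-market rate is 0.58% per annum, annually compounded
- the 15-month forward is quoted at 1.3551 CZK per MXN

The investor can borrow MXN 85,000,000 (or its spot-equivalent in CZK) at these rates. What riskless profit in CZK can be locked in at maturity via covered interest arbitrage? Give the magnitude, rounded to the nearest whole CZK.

T = 15/12 years.
Route A — deposit MXN, sell forward: 85,000,000 × 1.07099018469 × 1.3551 = CZK 123,360,397.94.
Route B — convert at spot, deposit CZK: 85,000,000 × 1.4584 × 1.00725524865 = CZK 124,863,389.64.
The quoted forward undervalues MXN, so borrow MXN, convert to CZK at spot, deposit the CZK at 0.58%, and buy MXN forward at 1.3551 to cover the loan.
Profit = 124,863,389.64 − 123,360,397.94 = CZK 1,502,992.

CZK 1,502,992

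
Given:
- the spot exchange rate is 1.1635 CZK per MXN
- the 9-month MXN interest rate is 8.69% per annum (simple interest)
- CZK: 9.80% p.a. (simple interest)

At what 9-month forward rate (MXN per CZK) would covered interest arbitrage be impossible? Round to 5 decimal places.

0.85281

T = 9/12 years.
CZK growth factor: 1 + 0.0980×9/12 = 1.073500.
Growth of 1 MXN over T: 1 + 0.0869×9/12 = 1.065175.
CIP: F = S · (grow CZK)/(grow MXN) = 1.1635 × 1.073500/1.065175 = 1.172593 CZK per MXN.
Invert for MXN per CZK: 1 / 1.172593 = 0.85281.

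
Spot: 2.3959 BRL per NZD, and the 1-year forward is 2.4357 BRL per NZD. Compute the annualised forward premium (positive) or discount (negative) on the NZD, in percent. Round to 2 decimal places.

T = 1 year.
Period premium: (2.4357 − 2.3959)/2.3959 = 0.0166117.
×(1/T) gives 1.66% p.a.

+1.66%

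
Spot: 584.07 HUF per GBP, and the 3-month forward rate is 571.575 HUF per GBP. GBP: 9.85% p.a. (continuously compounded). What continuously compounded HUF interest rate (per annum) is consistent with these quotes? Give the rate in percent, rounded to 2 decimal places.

1.20%

T = 3/12 years.
CIP gives F = S · g_HUF/g_GBP, so g_HUF/g_GBP = 571.575/584.07 = 0.9786070.
GBP growth factor: e^(0.0985×3/12) = 1.0249307.
Hence g_HUF = 1.0030044.
r = ln(1.0030044)/(3/12) = 0.012000 → 1.20%.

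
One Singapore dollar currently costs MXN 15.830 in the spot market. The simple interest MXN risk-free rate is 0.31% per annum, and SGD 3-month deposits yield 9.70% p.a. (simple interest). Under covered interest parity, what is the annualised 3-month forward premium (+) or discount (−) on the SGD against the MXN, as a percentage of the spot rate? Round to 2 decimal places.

T = 3/12 years.
No-arbitrage forward: 15.83 × 1.000775 / 1.024250 = 15.467189 MXN/SGD.
Annualised premium = (F − S)/S × (1/T) = (15.467189 − 15.83)/15.83 ÷ (3/12) = -9.17%.

-9.17%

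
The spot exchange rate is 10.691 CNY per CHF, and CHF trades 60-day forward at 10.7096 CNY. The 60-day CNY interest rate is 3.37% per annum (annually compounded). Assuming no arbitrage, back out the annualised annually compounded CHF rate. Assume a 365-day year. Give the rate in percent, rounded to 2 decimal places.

T = 60/365 years.
CIP gives F = S · g_CNY/g_CHF, so g_CNY/g_CHF = 10.7096/10.691 = 1.0017398.
The CNY side grows by (1 + 0.0337)^(60/365) = 1.0054633.
So the CHF growth factor = 1.003717.
r = 1.003717^(365/60) − 1 = 0.022826 → 2.28%.

2.28%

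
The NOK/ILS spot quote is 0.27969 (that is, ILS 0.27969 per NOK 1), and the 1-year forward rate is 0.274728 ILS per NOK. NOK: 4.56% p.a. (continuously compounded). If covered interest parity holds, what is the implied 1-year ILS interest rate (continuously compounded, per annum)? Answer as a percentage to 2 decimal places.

T = 1 year.
CIP gives F = S · g_ILS/g_NOK, so g_ILS/g_NOK = 0.274728/0.27969 = 0.9822589.
NOK growth factor: e^(0.0456×1) = 1.0466557.
That pins the ILS growth at 1.0280869.
r = ln(1.0280869)/1 = 0.027700 → 2.77%.

2.77%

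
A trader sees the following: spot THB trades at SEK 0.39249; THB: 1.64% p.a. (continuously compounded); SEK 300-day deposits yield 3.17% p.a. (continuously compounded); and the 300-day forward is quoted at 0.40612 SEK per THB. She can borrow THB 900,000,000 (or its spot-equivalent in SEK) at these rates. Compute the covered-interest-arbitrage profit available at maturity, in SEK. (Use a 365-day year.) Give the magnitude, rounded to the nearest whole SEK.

T = 300/365 years.
Keep in THB, deliver into the forward: 900,000,000·1.01357070944·0.40612 = SEK 370,468,202.87.
Swap to SEK now, deposit: 900,000,000·0.39249·1.02639718787 = SEK 362,565,569.04.
The quoted forward overvalues THB, so borrow SEK, buy THB at spot, deposit the THB at 1.64%, and sell the proceeds forward at 0.40612.
Profit = 370,468,202.87 − 362,565,569.04 = SEK 7,902,634.

SEK 7,902,634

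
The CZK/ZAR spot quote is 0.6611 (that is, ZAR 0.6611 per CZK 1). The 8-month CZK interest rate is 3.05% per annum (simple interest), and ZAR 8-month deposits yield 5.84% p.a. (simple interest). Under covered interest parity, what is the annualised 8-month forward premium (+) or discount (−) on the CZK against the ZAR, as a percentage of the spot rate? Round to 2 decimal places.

+2.73%

T = 8/12 years.
No-arbitrage forward: 0.6611 × 1.0389333 / 1.0203333 = 0.6731514 ZAR/CZK.
Annualised premium = (F − S)/S × (1/T) = (0.6731514 − 0.6611)/0.6611 ÷ (8/12) = 2.73%.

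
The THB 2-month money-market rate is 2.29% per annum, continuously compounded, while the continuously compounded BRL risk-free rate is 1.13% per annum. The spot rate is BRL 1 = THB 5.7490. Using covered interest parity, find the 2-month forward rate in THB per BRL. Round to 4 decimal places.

5.7601

T = 2/12 years.
Growth of 1 THB over T: e^(0.0229×2/12) = 1.003824.
BRL growth factor: e^(0.0113×2/12) = 1.0018851.
Forward (THB per BRL) = 5.749 × 1.003824 / 1.0018851 = 5.760126.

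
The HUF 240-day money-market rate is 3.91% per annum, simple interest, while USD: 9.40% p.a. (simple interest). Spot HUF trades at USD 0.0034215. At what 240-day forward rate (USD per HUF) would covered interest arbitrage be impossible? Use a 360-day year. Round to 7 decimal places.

T = 240/360 years.
Growth of 1 USD over T: 1 + 0.0940×240/360 = 1.0626667.
HUF growth factor: 1 + 0.0391×240/360 = 1.0260667.
Forward (USD per HUF) = 0.0034215 × 1.0626667 / 1.0260667 = 0.003543546.

0.0035435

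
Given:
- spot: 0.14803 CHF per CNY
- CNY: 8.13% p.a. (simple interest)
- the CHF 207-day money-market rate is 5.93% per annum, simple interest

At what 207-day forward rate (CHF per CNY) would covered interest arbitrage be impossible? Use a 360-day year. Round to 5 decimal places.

0.14624

T = 207/360 years.
CHF growth factor: 1 + 0.0593×207/360 = 1.0340975.
CNY growth factor: 1 + 0.0813×207/360 = 1.0467475.
CIP: F = S · (grow CHF)/(grow CNY) = 0.14803 × 1.0340975/1.0467475 = 0.1462410 CHF per CNY.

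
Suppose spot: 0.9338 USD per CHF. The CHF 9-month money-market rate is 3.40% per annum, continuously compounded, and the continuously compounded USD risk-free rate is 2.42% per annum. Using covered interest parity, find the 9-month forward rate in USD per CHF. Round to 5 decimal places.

0.92696

T = 9/12 years.
USD growth factor: e^(0.0242×9/12) = 1.0183157.
CHF growth factor: e^(0.0340×9/12) = 1.0258279.
CIP: F = S · (grow USD)/(grow CHF) = 0.9338 × 1.0183157/1.0258279 = 0.9269617 USD per CHF.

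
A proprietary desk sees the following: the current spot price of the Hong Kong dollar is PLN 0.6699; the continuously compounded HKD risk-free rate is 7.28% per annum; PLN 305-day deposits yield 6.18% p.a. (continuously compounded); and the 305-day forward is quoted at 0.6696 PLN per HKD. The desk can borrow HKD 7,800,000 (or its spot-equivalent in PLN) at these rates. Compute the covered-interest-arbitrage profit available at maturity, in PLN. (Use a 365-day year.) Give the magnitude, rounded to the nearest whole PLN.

T = 305/365 years.
Route A — deposit HKD, sell forward: 7,800,000 × 1.062721294 × 0.6696 = PLN 5,550,465.79.
Route B — convert at spot, deposit PLN: 7,800,000 × 0.6699 × 1.052997749 = PLN 5,502,144.90.
The quoted forward overvalues HKD, so borrow PLN, buy HKD at spot, deposit the HKD at 7.28%, and sell the proceeds forward at 0.6696.
The gap between the two covered legs is PLN 48,321.

PLN 48,321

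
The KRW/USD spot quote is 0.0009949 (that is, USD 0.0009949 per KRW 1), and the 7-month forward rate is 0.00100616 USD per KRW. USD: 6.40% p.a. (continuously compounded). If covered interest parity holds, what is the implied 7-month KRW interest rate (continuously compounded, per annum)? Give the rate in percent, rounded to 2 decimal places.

4.47%

T = 7/12 years.
By CIP, F/S equals the USD-to-KRW growth ratio: 0.00100616/0.0009949 = 1.0113177.
The USD side grows by e^(0.0640×7/12) = 1.038039.
Hence g_KRW = 1.0264223.
r = ln(1.0264223)/(7/12) = 0.044707 → 4.47%.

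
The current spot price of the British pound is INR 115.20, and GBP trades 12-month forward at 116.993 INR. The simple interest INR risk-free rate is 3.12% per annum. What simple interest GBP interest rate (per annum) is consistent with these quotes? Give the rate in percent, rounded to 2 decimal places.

1.54%

T = 1 year.
CIP gives F = S · g_INR/g_GBP, so g_INR/g_GBP = 116.993/115.2 = 1.0155642.
The INR side grows by 1 + 0.0312×1 = 1.031200.
Hence g_GBP = 1.0153962.
r = (1.0153962 − 1)/1 = 0.015396 → 1.54%.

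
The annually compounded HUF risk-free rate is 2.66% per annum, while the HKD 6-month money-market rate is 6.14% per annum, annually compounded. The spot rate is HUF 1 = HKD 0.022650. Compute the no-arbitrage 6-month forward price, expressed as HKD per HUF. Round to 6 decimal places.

0.023031

T = 6/12 years.
HKD accumulates by (1 + 0.0614)^(6/12) = 1.0302427.
HUF growth factor: (1 + 0.0266)^(6/12) = 1.0132127.
Forward (HKD per HUF) = 0.02265 × 1.0302427 / 1.0132127 = 0.02303070.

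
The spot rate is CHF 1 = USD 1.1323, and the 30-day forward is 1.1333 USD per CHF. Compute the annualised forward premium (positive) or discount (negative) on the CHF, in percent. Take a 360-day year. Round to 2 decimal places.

T = 30/360 years.
CHF trades forward at +0.08832% vs spot over the period.
Per annum: 0.0008832 / (30/360) = 0.010598 = 1.06%.

+1.06%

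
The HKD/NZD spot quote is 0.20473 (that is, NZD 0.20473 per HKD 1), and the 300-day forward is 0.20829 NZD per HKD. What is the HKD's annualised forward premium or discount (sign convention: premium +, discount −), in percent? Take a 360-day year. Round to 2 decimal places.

T = 300/360 years.
(F − S)/S = (0.20829 − 0.20473)/0.20473 = 0.0173888.
Annualise by dividing by T: 0.0173888 / (300/360) = 0.020867 → 2.09%.

+2.09%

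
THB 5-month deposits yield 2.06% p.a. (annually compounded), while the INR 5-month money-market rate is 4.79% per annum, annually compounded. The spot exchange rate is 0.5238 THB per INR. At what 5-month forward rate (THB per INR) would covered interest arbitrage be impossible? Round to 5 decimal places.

T = 5/12 years.
Growth of 1 THB over T: (1 + 0.0206)^(5/12) = 1.0085323.
Growth of 1 INR over T: (1 + 0.0479)^(5/12) = 1.0196863.
Forward (THB per INR) = 0.5238 × 1.0085323 / 1.0196863 = 0.5180703.

0.51807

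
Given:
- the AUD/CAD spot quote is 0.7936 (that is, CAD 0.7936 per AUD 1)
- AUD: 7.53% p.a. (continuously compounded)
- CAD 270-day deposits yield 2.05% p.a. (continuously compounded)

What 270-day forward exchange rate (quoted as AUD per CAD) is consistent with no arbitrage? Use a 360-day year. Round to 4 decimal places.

T = 270/360 years.
Growth of 1 CAD over T: e^(0.0205×270/360) = 1.0154938.
AUD growth factor: e^(0.0753×270/360) = 1.0581002.
CIP: F = S · (grow CAD)/(grow AUD) = 0.7936 × 1.0154938/1.0581002 = 0.7616442 CAD per AUD.
Invert for AUD per CAD: 1 / 0.7616442 = 1.3129.

1.3129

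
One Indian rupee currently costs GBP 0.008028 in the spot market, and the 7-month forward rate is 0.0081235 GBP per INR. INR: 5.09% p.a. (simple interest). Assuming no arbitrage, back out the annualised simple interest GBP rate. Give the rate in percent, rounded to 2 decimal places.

T = 7/12 years.
CIP gives F = S · g_GBP/g_INR, so g_GBP/g_INR = 0.0081235/0.008028 = 1.0118959.
The INR side grows by 1 + 0.0509×7/12 = 1.0296917.
That pins the GBP growth at 1.0419408.
r = (1.0419408 − 1)/(7/12) = 0.071899 → 7.19%.

7.19%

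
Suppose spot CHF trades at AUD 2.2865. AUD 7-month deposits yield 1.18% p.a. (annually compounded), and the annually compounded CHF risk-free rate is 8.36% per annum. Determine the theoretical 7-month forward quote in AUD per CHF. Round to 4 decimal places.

T = 7/12 years.
AUD growth factor: (1 + 0.0118)^(7/12) = 1.0068665.
CHF growth factor: (1 + 0.0836)^(7/12) = 1.0479492.
So F = 2.2865 × 1.0068665 / 1.0479492 = 2.196862 (AUD/CHF).

2.1969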